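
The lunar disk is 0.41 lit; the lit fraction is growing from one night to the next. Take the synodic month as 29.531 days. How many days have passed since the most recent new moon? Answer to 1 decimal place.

6.5 days

Invert f = (1 − cos θ)/2 to get cos θ = 1 − 2(0.41) = 0.180, hence θ₀ = arccos 0.180 = 79.6°.
Before full moon the principal value applies: θ = 79.6°.
That fraction of the synodic month is 79.6/360 × 29.531 d ≈ 6.53 d.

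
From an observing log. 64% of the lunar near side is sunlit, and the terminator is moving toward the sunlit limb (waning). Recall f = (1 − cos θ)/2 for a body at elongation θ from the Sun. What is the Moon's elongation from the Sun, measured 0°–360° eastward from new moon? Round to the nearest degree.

254°

From f = (1 − cos θ)/2: cos θ = 1 − 2×0.64 = -0.280; arccos → 106.3°.
Waning ⇒ past full, so θ = 360° − 106.3° = 253.7°.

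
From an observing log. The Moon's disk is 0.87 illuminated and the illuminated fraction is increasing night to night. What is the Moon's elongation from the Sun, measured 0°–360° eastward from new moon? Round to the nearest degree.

Invert f = (1 − cos θ)/2 to get cos θ = 1 − 2(0.87) = -0.740, hence θ₀ = arccos -0.740 = 137.7°.
The Moon is waxing (0°–180°), so θ = 137.7° directly.

138°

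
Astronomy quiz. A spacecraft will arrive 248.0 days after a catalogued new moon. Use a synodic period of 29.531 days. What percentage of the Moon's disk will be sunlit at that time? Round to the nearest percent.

90%

Reduce mod P: 248.0 − 8×29.531 = 11.75 d into the current lunation.
The Moon has covered 11.75/29.531 of its cycle, so θ ≈ 360° × 11.75/29.531 = 143.3°.
Illuminated fraction = (1 − cos 143.3°)/2 = (1 − (-0.801))/2 ≈ 0.901, so 90%.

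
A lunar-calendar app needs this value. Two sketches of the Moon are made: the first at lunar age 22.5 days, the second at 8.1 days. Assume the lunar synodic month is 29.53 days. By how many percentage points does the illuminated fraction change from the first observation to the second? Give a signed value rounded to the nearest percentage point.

θ₁ = 360° × 22.5/29.53 = 274.3°, f₁ = (1 − cos θ₁)/2 = 0.463.
θ₂ = 360° × 8.1/29.53 = 98.7°, f₂ = (1 − cos θ₂)/2 = 0.576.
Change = f₂ − f₁ = +0.114 → +11 percentage points.

+11 percentage points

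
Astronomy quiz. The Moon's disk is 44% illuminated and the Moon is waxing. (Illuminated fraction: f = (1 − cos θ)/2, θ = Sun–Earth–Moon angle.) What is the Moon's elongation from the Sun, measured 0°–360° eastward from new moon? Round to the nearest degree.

83°

From f = (1 − cos θ)/2: cos θ = 1 − 2×0.44 = 0.120; arccos → 83.1°.
The Moon is waxing (0°–180°), so θ = 83.1° directly.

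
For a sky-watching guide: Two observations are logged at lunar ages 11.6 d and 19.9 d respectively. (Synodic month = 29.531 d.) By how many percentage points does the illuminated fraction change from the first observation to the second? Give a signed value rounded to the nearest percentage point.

First observation: θ = 360°·11.6/29.531 = 141.4°, so f = 0.891.
Second observation: θ = 242.6°, f = 0.730.
Δf = 0.730 − 0.891 = -0.161, i.e. -16 pp.

-16 percentage points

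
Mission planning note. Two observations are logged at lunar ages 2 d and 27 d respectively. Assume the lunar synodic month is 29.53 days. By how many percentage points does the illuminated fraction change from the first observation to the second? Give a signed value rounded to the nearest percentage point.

θ₁ = 360° × 2/29.53 = 24.4°, f₁ = (1 − cos θ₁)/2 = 0.045.
θ₂ = 360° × 27/29.53 = 329.2°, f₂ = (1 − cos θ₂)/2 = 0.071.
Change = f₂ − f₁ = +0.026 → +3 percentage points.

+3 pp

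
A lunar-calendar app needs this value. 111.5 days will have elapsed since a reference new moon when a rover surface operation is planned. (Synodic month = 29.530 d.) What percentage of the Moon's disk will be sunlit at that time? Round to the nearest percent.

111.5 d spans 3 complete synodic months (3 × 29.530 = 88.59 d) plus 22.91 d.
The Moon has covered 22.91/29.530 of its cycle, so θ ≈ 360° × 22.91/29.530 = 279.3°.
cos 279.3° = 0.162, so f = (1 − 0.162)/2 = 0.419, so 42%.

42%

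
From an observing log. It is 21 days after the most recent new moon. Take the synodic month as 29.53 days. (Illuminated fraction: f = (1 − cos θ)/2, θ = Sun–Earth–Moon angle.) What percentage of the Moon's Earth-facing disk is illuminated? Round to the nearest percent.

The Moon has covered 21/29.53 of its cycle, so θ ≈ 360° × 21/29.53 = 256.0°.
Illuminated fraction = (1 − cos 256.0°)/2 = (1 − (-0.242))/2 ≈ 0.621, so 62%.

62%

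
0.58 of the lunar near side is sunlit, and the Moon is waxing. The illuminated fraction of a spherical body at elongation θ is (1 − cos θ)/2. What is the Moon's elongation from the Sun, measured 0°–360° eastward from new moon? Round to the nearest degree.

99°

cos θ = 1 − 2f = -0.160, giving a principal value of 99.2°.
Before full moon the principal value applies: θ = 99.2°.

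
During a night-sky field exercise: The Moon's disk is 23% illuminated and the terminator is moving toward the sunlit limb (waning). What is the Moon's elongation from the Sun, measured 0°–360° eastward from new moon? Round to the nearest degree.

From f = (1 − cos θ)/2: cos θ = 1 − 2×0.23 = 0.540; arccos → 57.3°.
Since the Moon is past full (waning), take the reflex angle: θ = 360° − 57.3° = 302.7°.

303°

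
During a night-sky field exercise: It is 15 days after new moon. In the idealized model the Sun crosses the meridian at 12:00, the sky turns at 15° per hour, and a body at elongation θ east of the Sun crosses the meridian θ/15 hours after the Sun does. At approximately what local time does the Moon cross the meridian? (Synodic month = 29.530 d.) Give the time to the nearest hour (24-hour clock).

00:00

Elongation θ = 360° × 15/29.530 ≈ 182.9°.
At 15° of sky rotation per hour, 182.9° corresponds to a 12.19 h lag.
12:00 + 12.19 h ≈ 00:11 → 00:00 to the nearest hour.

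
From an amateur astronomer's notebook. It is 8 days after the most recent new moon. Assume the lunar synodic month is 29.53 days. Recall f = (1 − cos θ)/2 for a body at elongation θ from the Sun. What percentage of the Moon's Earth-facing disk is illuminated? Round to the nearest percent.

57%

The Moon has covered 8/29.53 of its cycle, so θ ≈ 360° × 8/29.53 = 97.5°.
cos 97.5° = (-0.131), so f = (1 − (-0.131))/2 = 0.566, so 57%.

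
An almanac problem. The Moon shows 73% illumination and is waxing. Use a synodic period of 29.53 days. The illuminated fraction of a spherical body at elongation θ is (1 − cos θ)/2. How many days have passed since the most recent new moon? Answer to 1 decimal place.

cos θ = 1 − 2f = -0.460, giving a principal value of 117.4°.
Waxing ⇒ before full, so θ = 117.4°.
Age = 29.53 × 117.4°/360° ≈ 9.63 days.

9.6 days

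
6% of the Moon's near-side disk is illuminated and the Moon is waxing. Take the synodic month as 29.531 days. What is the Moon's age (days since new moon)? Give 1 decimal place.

From f = (1 − cos θ)/2: cos θ = 1 − 2×0.06 = 0.880; arccos → 28.4°.
The Moon is waxing (0°–180°), so θ = 28.4° directly.
At 360°/29.531 d per day, 28.4° corresponds to 2.33 days.

2.3 days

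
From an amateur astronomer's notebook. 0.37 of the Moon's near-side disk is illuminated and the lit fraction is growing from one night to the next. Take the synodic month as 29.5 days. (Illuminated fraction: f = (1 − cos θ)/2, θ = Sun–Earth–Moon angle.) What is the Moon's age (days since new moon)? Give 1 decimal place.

6.1 days

cos θ = 1 − 2f = 0.260, giving a principal value of 74.9°.
Before full moon the principal value applies: θ = 74.9°.
At 360°/29.5 d per day, 74.9° corresponds to 6.14 days.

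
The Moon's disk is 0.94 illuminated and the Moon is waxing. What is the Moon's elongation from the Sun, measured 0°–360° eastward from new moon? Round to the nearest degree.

From f = (1 − cos θ)/2: cos θ = 1 − 2×0.94 = -0.880; arccos → 151.6°.
Before full moon the principal value applies: θ = 151.6°.

152°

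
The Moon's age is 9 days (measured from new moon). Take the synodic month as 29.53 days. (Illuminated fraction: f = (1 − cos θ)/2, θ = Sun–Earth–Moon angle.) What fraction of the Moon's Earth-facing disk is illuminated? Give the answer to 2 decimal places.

Phase angle: θ = 360°·(9 d)/(29.53 d) = 109.7°.
cos 109.7° = (-0.337), so f = (1 − (-0.337))/2 = 0.669.

0.67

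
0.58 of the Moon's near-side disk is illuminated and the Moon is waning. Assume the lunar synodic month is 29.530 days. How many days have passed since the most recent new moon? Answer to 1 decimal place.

Invert f = (1 − cos θ)/2 to get cos θ = 1 − 2(0.58) = -0.160, hence θ₀ = arccos -0.160 = 99.2°.
Waning ⇒ past full, so θ = 360° − 99.2° = 260.8°.
That fraction of the synodic month is 260.8/360 × 29.530 d ≈ 21.39 d.

21.4 days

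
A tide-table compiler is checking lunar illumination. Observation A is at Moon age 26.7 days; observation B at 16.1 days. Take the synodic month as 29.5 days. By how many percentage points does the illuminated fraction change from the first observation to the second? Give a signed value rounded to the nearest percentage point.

θ₁ = 360° × 26.7/29.5 = 325.8°, f₁ = (1 − cos θ₁)/2 = 0.086.
θ₂ = 360° × 16.1/29.5 = 196.5°, f₂ = (1 − cos θ₂)/2 = 0.979.
Change = f₂ − f₁ = +0.893 → +89 percentage points.

+89 pp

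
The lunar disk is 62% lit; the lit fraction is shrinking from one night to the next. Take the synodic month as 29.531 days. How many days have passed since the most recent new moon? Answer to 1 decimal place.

21.0 days

Invert f = (1 − cos θ)/2 to get cos θ = 1 − 2(0.62) = -0.240, hence θ₀ = arccos -0.240 = 103.9°.
A waning Moon lies in 180°–360°, so θ = 360° − 103.9° = 256.1°.
That fraction of the synodic month is 256.1/360 × 29.531 d ≈ 21.01 d.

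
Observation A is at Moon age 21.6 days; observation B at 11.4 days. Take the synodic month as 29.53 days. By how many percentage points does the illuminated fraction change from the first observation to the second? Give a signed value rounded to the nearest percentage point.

First observation: θ = 360°·21.6/29.53 = 263.3°, so f = 0.558.
Second observation: θ = 139.0°, f = 0.877.
Δf = 0.877 − 0.558 = +0.319, i.e. +32 pp.

+32 pp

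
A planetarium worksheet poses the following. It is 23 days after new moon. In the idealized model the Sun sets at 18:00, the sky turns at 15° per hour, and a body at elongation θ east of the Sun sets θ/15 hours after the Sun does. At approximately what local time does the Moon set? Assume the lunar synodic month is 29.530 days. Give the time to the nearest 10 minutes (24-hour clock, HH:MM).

12:40

Elongation θ = 360° × 23/29.530 ≈ 280.4°.
Delay after the Sun = 280.4° / (15°/h) ≈ 18.69 h.
18:00 + 18.693 h ≈ 12:42 → 12:40 to the nearest ten minutes.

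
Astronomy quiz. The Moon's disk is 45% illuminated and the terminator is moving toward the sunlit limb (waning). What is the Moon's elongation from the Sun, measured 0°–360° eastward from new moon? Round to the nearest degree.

From f = (1 − cos θ)/2: cos θ = 1 − 2×0.45 = 0.100; arccos → 84.3°.
Since the Moon is past full (waning), take the reflex angle: θ = 360° − 84.3° = 275.7°.

276°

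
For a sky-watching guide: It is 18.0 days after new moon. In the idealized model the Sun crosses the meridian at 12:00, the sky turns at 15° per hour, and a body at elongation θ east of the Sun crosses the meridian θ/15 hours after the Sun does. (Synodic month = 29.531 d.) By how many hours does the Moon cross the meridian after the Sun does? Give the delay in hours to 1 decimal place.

The Moon has covered 18.0/29.531 of its cycle, so θ ≈ 360° × 18.0/29.531 = 219.4°.
At 15° of sky rotation per hour, 219.4° corresponds to a 14.63 h lag.
So the Moon crosses the meridian 14.63 h after the Sun.

14.6 h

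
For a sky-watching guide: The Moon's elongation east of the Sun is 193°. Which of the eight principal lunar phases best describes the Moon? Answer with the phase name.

full moon

The full moon sector spans roughly 158°–202°; 193° falls inside it.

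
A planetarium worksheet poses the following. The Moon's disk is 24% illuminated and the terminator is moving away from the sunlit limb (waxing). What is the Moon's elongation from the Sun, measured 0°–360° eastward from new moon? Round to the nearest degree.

59°

From f = (1 − cos θ)/2: cos θ = 1 − 2×0.24 = 0.520; arccos → 58.7°.
Waxing ⇒ before full, so θ = 58.7°.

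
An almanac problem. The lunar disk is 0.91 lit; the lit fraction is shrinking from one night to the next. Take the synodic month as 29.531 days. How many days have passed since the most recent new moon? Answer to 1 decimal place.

cos θ = 1 − 2f = -0.820, giving a principal value of 145.1°.
Waning ⇒ past full, so θ = 360° − 145.1° = 214.9°.
Age = 29.531 × 214.9°/360° ≈ 17.63 days.

17.6 days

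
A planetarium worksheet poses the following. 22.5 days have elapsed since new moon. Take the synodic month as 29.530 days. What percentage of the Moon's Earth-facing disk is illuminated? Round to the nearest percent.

Phase angle: θ = 360°·(22.5 d)/(29.530 d) = 274.3°.
cos 274.3° = 0.075, so f = (1 − 0.075)/2 = 0.463, so 46%.

46%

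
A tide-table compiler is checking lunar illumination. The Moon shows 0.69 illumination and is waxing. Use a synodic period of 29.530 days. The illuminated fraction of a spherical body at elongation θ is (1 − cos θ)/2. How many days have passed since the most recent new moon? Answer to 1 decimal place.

From f = (1 − cos θ)/2: cos θ = 1 − 2×0.69 = -0.380; arccos → 112.3°.
Before full moon the principal value applies: θ = 112.3°.
At 360°/29.530 d per day, 112.3° corresponds to 9.21 days.

9.2 days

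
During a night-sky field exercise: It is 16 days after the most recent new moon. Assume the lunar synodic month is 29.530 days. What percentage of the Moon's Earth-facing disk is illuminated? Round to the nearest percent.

Elongation θ = 360° × 16/29.530 ≈ 195.1°.
cos 195.1° = (-0.966), so f = (1 − (-0.966))/2 = 0.983, so 98%.

98%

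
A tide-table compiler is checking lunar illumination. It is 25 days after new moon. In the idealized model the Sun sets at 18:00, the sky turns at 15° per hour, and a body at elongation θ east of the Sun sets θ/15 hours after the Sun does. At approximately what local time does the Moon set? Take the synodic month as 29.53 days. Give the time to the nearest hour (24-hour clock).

The Moon has covered 25/29.53 of its cycle, so θ ≈ 360° × 25/29.53 = 304.8°.
The Moon trails the Sun by θ/15 = 304.8/15 ≈ 20.32 hours.
18:00 + 20.32 h ≈ 14:19 → 14:00 to the nearest hour.

14:00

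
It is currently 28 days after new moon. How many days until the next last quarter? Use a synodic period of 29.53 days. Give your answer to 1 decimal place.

Last quarter is 0.75 of the way through the cycle: age 0.75 × 29.53 = 22.148 d.
Already past this cycle's last quarter; the next is at 22.148 + 29.53 = 51.678 d, so 51.678 − 28 = 23.678 days.

23.7 days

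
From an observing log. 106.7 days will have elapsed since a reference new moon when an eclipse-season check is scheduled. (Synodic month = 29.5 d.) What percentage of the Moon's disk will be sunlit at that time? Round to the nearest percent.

106.7/29.5 = 3.617 lunations, so 3 complete cycles and 18.20 d into the next.
Elongation θ = 360° × 18.20/29.5 ≈ 222.1°.
cos 222.1° = (-0.742), so f = (1 − (-0.742))/2 = 0.871, so 87%.

87%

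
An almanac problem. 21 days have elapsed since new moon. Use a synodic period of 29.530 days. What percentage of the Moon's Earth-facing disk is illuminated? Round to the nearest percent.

62%

The Moon has covered 21/29.530 of its cycle, so θ ≈ 360° × 21/29.530 = 256.0°.
With cos θ = (-0.242), the lit fraction is (1 − (-0.242))/2 ≈ 0.621, so 62%.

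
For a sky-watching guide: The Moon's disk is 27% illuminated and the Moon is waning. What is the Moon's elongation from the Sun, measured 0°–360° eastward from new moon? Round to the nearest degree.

297°

cos θ = 1 − 2f = 0.460, giving a principal value of 62.6°.
Since the Moon is past full (waning), take the reflex angle: θ = 360° − 62.6° = 297.4°.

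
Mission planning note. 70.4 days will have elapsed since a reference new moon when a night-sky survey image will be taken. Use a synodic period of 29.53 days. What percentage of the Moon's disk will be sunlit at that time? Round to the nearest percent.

70.4/29.53 = 2.384 lunations, so 2 complete cycles and 11.34 d into the next.
The Moon has covered 11.34/29.53 of its cycle, so θ ≈ 360° × 11.34/29.53 = 138.2°.
With cos θ = (-0.746), the lit fraction is (1 − (-0.746))/2 ≈ 0.873, so 87%.

87%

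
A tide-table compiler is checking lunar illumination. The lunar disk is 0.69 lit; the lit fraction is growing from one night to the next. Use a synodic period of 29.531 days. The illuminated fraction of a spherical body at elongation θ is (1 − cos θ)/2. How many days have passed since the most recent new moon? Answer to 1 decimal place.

Invert f = (1 − cos θ)/2 to get cos θ = 1 − 2(0.69) = -0.380, hence θ₀ = arccos -0.380 = 112.3°.
Waxing ⇒ before full, so θ = 112.3°.
Age = 29.531 × 112.3°/360° ≈ 9.21 days.

9.2 days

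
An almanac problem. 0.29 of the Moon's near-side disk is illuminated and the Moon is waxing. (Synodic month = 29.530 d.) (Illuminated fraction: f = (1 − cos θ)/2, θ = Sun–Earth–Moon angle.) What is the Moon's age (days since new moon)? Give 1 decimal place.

cos θ = 1 − 2f = 0.420, giving a principal value of 65.2°.
Before full moon the principal value applies: θ = 65.2°.
At 360°/29.530 d per day, 65.2° corresponds to 5.35 days.

5.3 days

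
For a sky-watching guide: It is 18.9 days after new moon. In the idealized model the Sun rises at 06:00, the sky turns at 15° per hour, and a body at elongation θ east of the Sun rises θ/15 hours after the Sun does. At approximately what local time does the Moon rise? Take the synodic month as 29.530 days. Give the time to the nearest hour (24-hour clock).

The Moon has covered 18.9/29.530 of its cycle, so θ ≈ 360° × 18.9/29.530 = 230.4°.
At 15° of sky rotation per hour, 230.4° corresponds to a 15.36 h lag.
06:00 + 15.36 h ≈ 21:22 → 21:00 to the nearest hour.

21:00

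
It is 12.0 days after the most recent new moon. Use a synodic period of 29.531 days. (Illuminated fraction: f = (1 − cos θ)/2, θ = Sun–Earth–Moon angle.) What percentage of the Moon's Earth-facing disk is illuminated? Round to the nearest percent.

92%

Phase angle: θ = 360°·(12.0 d)/(29.531 d) = 146.3°.
cos 146.3° = (-0.832), so f = (1 − (-0.832))/2 = 0.916, so 92%.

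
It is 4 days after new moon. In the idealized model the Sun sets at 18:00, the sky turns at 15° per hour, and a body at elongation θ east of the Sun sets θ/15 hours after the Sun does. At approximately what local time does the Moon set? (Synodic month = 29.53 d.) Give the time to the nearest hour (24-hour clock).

Elongation θ = 360° × 4/29.53 ≈ 48.8°.
Delay after the Sun = 48.8° / (15°/h) ≈ 3.25 h.
18:00 + 3.25 h ≈ 21:15 → 21:00 to the nearest hour.

21:00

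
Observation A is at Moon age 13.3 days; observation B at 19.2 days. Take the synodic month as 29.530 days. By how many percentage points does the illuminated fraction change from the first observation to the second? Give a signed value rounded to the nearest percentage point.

-18 pp

θ₁ = 360° × 13.3/29.530 = 162.1°, f₁ = (1 − cos θ₁)/2 = 0.976.
θ₂ = 360° × 19.2/29.530 = 234.1°, f₂ = (1 − cos θ₂)/2 = 0.793.
Change = f₂ − f₁ = -0.182 → -18 percentage points.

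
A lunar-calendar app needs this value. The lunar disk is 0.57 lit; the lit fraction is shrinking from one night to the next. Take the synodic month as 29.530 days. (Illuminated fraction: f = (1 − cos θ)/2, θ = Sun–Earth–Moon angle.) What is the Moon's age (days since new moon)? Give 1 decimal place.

cos θ = 1 − 2f = -0.140, giving a principal value of 98.0°.
Since the Moon is past full (waning), take the reflex angle: θ = 360° − 98.0° = 262.0°.
Age = 29.530 × 262.0°/360° ≈ 21.49 days.

21.5 days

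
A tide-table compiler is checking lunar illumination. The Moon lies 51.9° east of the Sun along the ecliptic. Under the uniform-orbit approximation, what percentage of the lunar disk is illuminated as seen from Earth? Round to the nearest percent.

Half-versine of 51.9°: (1 − 0.617)/2 = 0.191, i.e. 19%.

19%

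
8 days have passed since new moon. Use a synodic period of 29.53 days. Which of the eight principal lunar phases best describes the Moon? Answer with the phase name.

first quarter

At 8/29.53 of the cycle, θ ≈ 98° — the first quarter range.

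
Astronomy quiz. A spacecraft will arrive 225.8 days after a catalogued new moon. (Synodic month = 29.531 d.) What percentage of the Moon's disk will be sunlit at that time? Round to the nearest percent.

Reduce mod P: 225.8 − 7×29.531 = 19.08 d into the current lunation.
Phase angle: θ = 360°·(19.08 d)/(29.531 d) = 232.6°.
Illuminated fraction = (1 − cos 232.6°)/2 = (1 − (-0.607))/2 ≈ 0.803, so 80%.

80%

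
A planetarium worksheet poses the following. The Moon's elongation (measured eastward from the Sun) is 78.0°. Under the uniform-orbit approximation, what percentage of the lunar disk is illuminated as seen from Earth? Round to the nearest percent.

40%

Half-versine of 78.0°: (1 − 0.208)/2 = 0.396, i.e. 40%.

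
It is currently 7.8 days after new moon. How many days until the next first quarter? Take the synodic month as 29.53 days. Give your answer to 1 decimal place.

First quarter is 0.25 of the way through the cycle: age 0.25 × 29.53 = 7.383 d.
This lunation's first quarter (7.383 d) has passed, so add one period: 36.913 − 7.8 = 29.113 days.

29.1 days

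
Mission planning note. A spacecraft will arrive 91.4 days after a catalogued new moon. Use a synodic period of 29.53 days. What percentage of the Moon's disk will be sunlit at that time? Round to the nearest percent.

9%

91.4 d spans 3 complete synodic months (3 × 29.53 = 88.59 d) plus 2.81 d.
Phase angle: θ = 360°·(2.81 d)/(29.53 d) = 34.3°.
With cos θ = 0.827, the lit fraction is (1 − 0.827)/2 ≈ 0.087, so 9%.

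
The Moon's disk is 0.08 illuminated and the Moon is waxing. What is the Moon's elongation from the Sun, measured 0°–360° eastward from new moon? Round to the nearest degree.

33°

Invert f = (1 − cos θ)/2 to get cos θ = 1 − 2(0.08) = 0.840, hence θ₀ = arccos 0.840 = 32.9°.
Waxing ⇒ before full, so θ = 32.9°.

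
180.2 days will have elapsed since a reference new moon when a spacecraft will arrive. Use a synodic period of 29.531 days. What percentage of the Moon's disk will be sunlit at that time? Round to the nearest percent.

10%

180.2/29.531 = 6.102 lunations, so 6 complete cycles and 3.01 d into the next.
The Moon has covered 3.01/29.531 of its cycle, so θ ≈ 360° × 3.01/29.531 = 36.7°.
Illuminated fraction = (1 − cos 36.7°)/2 = (1 − 0.801)/2 ≈ 0.099, so 10%.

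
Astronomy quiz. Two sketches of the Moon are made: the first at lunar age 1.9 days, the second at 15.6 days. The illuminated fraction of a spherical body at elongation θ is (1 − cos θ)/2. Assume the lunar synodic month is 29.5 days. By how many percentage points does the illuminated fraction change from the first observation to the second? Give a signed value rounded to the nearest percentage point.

+95 pp

First observation: θ = 360°·1.9/29.5 = 23.2°, so f = 0.040.
Second observation: θ = 190.4°, f = 0.992.
Δf = 0.992 − 0.040 = +0.951, i.e. +95 pp.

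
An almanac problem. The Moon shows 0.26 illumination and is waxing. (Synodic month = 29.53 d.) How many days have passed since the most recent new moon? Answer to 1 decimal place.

5.0 days

cos θ = 1 − 2f = 0.480, giving a principal value of 61.3°.
Before full moon the principal value applies: θ = 61.3°.
Age = 29.53 × 61.3°/360° ≈ 5.03 days.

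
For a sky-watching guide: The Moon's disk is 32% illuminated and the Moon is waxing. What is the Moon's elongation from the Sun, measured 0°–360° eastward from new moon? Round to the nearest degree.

cos θ = 1 − 2f = 0.360, giving a principal value of 68.9°.
Before full moon the principal value applies: θ = 68.9°.

69°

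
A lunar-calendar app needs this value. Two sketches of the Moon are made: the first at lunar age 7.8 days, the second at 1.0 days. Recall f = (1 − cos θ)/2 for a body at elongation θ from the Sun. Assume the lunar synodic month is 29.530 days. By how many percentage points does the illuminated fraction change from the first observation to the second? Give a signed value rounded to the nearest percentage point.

-53 percentage points

θ₁ = 360° × 7.8/29.530 = 95.1°, f₁ = (1 − cos θ₁)/2 = 0.544.
θ₂ = 360° × 1.0/29.530 = 12.2°, f₂ = (1 − cos θ₂)/2 = 0.011.
Change = f₂ − f₁ = -0.533 → -53 percentage points.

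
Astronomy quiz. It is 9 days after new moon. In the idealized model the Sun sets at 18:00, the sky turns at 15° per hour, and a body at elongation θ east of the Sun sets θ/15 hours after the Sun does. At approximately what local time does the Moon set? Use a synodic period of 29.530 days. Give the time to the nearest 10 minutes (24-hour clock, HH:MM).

The Moon has covered 9/29.530 of its cycle, so θ ≈ 360° × 9/29.530 = 109.7°.
The Moon trails the Sun by θ/15 = 109.7/15 ≈ 7.31 hours.
18:00 + 7.315 h ≈ 01:19 → 01:20 to the nearest ten minutes.

01:20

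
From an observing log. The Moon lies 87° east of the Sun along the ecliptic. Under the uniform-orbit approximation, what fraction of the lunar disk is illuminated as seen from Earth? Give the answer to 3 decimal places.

0.474

cos 87° = 0.052, so f = (1 − 0.052)/2 = 0.474.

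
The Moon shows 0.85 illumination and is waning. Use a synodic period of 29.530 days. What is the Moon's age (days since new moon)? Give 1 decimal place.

18.5 days

From f = (1 − cos θ)/2: cos θ = 1 − 2×0.85 = -0.700; arccos → 134.4°.
A waning Moon lies in 180°–360°, so θ = 360° − 134.4° = 225.6°.
At 360°/29.530 d per day, 225.6° corresponds to 18.50 days.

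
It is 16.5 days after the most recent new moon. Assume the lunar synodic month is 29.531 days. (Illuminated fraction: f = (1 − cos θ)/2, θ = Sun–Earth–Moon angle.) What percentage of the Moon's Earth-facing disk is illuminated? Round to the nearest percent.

The Moon has covered 16.5/29.531 of its cycle, so θ ≈ 360° × 16.5/29.531 = 201.1°.
Illuminated fraction = (1 − cos 201.1°)/2 = (1 − (-0.933))/2 ≈ 0.966, so 97%.

97%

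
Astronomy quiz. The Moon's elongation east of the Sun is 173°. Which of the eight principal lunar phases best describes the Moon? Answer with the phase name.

full moon

The full moon sector spans roughly 158°–202°; 173° falls inside it.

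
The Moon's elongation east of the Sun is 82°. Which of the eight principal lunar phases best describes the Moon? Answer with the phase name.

first quarter

The first quarter sector spans roughly 68°–112°; 82° falls inside it.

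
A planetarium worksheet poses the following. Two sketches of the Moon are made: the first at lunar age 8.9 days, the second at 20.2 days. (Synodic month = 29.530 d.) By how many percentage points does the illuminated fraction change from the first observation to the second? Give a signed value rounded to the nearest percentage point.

+4 pp

θ₁ = 360° × 8.9/29.530 = 108.5°, f₁ = (1 − cos θ₁)/2 = 0.659.
θ₂ = 360° × 20.2/29.530 = 246.3°, f₂ = (1 − cos θ₂)/2 = 0.701.
Change = f₂ − f₁ = +0.043 → +4 percentage points.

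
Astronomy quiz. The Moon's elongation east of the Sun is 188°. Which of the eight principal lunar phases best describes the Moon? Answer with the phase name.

The full moon sector spans roughly 158°–202°; 188° falls inside it.

full moon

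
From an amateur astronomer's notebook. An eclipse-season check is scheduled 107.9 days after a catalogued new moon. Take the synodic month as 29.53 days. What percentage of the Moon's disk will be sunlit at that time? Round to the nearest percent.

107.9/29.53 = 3.654 lunations, so 3 complete cycles and 19.31 d into the next.
Elongation θ = 360° × 19.31/29.53 ≈ 235.4°.
With cos θ = (-0.568), the lit fraction is (1 − (-0.568))/2 ≈ 0.784, so 78%.

78%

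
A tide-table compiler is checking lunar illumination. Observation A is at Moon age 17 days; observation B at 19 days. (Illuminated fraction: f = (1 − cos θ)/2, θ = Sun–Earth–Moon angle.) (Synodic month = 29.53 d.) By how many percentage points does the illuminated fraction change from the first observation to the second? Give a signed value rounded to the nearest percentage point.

-13 pp

First observation: θ = 360°·17/29.53 = 207.2°, so f = 0.945.
Second observation: θ = 231.6°, f = 0.810.
Δf = 0.810 − 0.945 = -0.134, i.e. -13 pp.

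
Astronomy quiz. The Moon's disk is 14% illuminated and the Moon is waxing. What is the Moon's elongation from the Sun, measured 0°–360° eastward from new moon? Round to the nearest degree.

44°

cos θ = 1 − 2f = 0.720, giving a principal value of 43.9°.
Waxing ⇒ before full, so θ = 43.9°.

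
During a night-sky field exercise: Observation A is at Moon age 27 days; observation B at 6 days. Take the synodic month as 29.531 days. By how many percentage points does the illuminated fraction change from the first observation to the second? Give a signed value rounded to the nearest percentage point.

+28 pp

First observation: θ = 360°·27/29.531 = 329.1°, so f = 0.071.
Second observation: θ = 73.1°, f = 0.355.
Δf = 0.355 − 0.071 = +0.284, i.e. +28 pp.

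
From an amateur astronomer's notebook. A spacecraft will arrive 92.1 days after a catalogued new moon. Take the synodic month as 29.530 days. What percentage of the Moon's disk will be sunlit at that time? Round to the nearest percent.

13%

Reduce mod P: 92.1 − 3×29.530 = 3.51 d into the current lunation.
Phase angle: θ = 360°·(3.51 d)/(29.530 d) = 42.8°.
cos 42.8° = 0.734, so f = (1 − 0.734)/2 = 0.133, so 13%.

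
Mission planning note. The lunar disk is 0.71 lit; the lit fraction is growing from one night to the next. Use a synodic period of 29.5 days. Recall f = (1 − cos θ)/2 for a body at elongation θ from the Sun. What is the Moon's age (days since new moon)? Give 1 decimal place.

9.4 days

Invert f = (1 − cos θ)/2 to get cos θ = 1 − 2(0.71) = -0.420, hence θ₀ = arccos -0.420 = 114.8°.
Waxing ⇒ before full, so θ = 114.8°.
Age = 29.5 × 114.8°/360° ≈ 9.41 days.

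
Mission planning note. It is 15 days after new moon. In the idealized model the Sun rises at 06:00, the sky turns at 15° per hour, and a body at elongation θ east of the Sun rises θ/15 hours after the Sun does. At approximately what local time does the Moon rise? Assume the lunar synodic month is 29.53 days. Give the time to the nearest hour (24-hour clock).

18:00

Elongation θ = 360° × 15/29.53 ≈ 182.9°.
The Moon trails the Sun by θ/15 = 182.9/15 ≈ 12.19 hours.
06:00 + 12.19 h ≈ 18:11 → 18:00 to the nearest hour.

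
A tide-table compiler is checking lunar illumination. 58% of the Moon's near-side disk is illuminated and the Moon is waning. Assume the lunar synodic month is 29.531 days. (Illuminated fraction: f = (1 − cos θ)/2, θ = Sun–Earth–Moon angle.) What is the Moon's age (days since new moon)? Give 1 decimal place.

21.4 days

From f = (1 − cos θ)/2: cos θ = 1 − 2×0.58 = -0.160; arccos → 99.2°.
Since the Moon is past full (waning), take the reflex angle: θ = 360° − 99.2° = 260.8°.
Age = 29.531 × 260.8°/360° ≈ 21.39 days.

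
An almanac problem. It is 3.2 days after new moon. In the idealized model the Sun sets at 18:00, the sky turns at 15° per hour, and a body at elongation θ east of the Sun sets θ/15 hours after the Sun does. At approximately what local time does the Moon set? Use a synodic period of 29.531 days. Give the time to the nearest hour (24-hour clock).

21:00

The Moon has covered 3.2/29.531 of its cycle, so θ ≈ 360° × 3.2/29.531 = 39.0°.
At 15° of sky rotation per hour, 39.0° corresponds to a 2.60 h lag.
18:00 + 2.60 h ≈ 20:36 → 21:00 to the nearest hour.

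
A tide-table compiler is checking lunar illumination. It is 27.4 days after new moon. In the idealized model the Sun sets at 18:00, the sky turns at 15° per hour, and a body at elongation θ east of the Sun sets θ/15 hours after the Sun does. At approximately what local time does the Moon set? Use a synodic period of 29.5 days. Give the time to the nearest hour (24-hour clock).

16:00

The Moon has covered 27.4/29.5 of its cycle, so θ ≈ 360° × 27.4/29.5 = 334.4°.
At 15° of sky rotation per hour, 334.4° corresponds to a 22.29 h lag.
18:00 + 22.29 h ≈ 16:17 → 16:00 to the nearest hour.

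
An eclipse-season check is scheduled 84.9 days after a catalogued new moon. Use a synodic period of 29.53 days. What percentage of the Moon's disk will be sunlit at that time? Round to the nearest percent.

15%

84.9/29.53 = 2.875 lunations, so 2 complete cycles and 25.84 d into the next.
Phase angle: θ = 360°·(25.84 d)/(29.53 d) = 315.0°.
Illuminated fraction = (1 − cos 315.0°)/2 = (1 − 0.707)/2 ≈ 0.146, so 15%.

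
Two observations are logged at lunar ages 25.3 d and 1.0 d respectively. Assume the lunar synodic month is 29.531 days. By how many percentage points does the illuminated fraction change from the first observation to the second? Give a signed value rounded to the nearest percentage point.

-18 pp

θ₁ = 360° × 25.3/29.531 = 308.4°, f₁ = (1 − cos θ₁)/2 = 0.189.
θ₂ = 360° × 1.0/29.531 = 12.2°, f₂ = (1 − cos θ₂)/2 = 0.011.
Change = f₂ − f₁ = -0.178 → -18 percentage points.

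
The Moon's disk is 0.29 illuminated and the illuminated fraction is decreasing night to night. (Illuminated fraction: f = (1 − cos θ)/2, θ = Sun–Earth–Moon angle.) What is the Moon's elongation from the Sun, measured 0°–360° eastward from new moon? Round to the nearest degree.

From f = (1 − cos θ)/2: cos θ = 1 − 2×0.29 = 0.420; arccos → 65.2°.
A waning Moon lies in 180°–360°, so θ = 360° − 65.2° = 294.8°.

295°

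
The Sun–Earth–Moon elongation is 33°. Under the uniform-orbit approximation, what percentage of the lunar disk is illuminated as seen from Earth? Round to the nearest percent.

8%

cos 33° = 0.839, so f = (1 − 0.839)/2 = 0.081, i.e. 8%.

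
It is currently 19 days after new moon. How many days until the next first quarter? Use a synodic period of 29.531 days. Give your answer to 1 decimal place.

First quarter is 0.25 of the way through the cycle: age 0.25 × 29.531 = 7.383 d.
This lunation's first quarter (7.383 d) has passed, so add one period: 36.914 − 19 = 17.914 days.

17.9 days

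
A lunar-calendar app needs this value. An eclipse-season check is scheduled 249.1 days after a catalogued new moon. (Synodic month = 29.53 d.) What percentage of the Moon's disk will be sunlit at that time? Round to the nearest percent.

96%

249.1 d spans 8 complete synodic months (8 × 29.53 = 236.24 d) plus 12.86 d.
Phase angle: θ = 360°·(12.86 d)/(29.53 d) = 156.8°.
cos 156.8° = (-0.919), so f = (1 − (-0.919))/2 = 0.959, so 96%.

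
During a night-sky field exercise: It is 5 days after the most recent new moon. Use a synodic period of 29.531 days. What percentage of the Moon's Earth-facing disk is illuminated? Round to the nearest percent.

26%

Phase angle: θ = 360°·(5 d)/(29.531 d) = 61.0°.
With cos θ = 0.486, the lit fraction is (1 − 0.486)/2 ≈ 0.257, so 26%.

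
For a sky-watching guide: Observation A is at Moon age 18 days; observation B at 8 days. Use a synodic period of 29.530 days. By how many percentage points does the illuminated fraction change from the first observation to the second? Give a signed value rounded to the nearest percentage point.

-32 pp

First observation: θ = 360°·18/29.530 = 219.4°, so f = 0.886.
Second observation: θ = 97.5°, f = 0.566.
Δf = 0.566 − 0.886 = -0.321, i.e. -32 pp.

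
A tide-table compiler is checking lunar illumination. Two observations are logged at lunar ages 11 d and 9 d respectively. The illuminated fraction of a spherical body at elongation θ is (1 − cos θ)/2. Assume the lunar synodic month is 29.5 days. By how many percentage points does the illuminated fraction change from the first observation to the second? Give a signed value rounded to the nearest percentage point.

-18 pp

First observation: θ = 360°·11/29.5 = 134.2°, so f = 0.849.
Second observation: θ = 109.8°, f = 0.670.
Δf = 0.670 − 0.849 = -0.179, i.e. -18 pp.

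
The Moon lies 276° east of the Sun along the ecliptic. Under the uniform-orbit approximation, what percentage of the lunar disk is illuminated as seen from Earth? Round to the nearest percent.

Half-versine of 276°: (1 − 0.105)/2 = 0.448, i.e. 45%.

45%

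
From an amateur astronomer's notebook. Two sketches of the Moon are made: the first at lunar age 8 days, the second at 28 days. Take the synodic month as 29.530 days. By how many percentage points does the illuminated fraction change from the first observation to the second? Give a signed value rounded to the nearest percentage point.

First observation: θ = 360°·8/29.530 = 97.5°, so f = 0.566.
Second observation: θ = 341.3°, f = 0.026.
Δf = 0.026 − 0.566 = -0.539, i.e. -54 pp.

-54 pp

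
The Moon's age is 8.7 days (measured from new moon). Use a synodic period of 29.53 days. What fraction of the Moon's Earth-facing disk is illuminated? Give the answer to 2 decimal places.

Phase angle: θ = 360°·(8.7 d)/(29.53 d) = 106.1°.
With cos θ = (-0.277), the lit fraction is (1 − (-0.277))/2 ≈ 0.638.

0.64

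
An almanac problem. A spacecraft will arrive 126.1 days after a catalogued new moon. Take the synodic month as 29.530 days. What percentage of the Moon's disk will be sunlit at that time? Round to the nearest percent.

126.1 d spans 4 complete synodic months (4 × 29.530 = 118.12 d) plus 7.98 d.
Phase angle: θ = 360°·(7.98 d)/(29.530 d) = 97.3°.
With cos θ = (-0.127), the lit fraction is (1 − (-0.127))/2 ≈ 0.563, so 56%.

56%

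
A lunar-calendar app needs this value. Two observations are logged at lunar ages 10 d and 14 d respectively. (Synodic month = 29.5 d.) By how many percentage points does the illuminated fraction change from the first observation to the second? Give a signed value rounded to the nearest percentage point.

+23 pp

θ₁ = 360° × 10/29.5 = 122.0°, f₁ = (1 − cos θ₁)/2 = 0.765.
θ₂ = 360° × 14/29.5 = 170.8°, f₂ = (1 − cos θ₂)/2 = 0.994.
Change = f₂ − f₁ = +0.228 → +23 percentage points.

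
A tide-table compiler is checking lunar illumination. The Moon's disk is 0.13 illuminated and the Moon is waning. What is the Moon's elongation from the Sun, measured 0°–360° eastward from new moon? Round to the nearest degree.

318°

Invert f = (1 − cos θ)/2 to get cos θ = 1 − 2(0.13) = 0.740, hence θ₀ = arccos 0.740 = 42.3°.
A waning Moon lies in 180°–360°, so θ = 360° − 42.3° = 317.7°.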